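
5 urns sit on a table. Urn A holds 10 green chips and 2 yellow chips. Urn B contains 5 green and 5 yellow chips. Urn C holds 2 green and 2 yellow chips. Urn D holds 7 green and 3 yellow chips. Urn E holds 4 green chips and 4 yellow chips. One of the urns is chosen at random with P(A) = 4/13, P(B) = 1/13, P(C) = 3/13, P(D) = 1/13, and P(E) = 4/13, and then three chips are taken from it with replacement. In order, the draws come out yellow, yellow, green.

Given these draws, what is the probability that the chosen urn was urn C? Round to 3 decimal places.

0.325

The likelihood of the observed sequence under each hypothesis: P(data | urn A) = (2/12)(2/12)(10/12) = 0.023148; P(data | urn B) = (5/10)(5/10)(5/10) = 0.125; P(data | urn C) = (2/4)(2/4)(2/4) = 0.125; P(data | urn D) = (3/10)(3/10)(7/10) = 0.063; P(data | urn E) = (4/8)(4/8)(4/8) = 0.125.
The prior-weighted likelihoods are 4/13 · 0.023148 = 0.0071225, 1/13 · 0.125 = 0.0096154, 3/13 · 0.125 = 0.028846, 1/13 · 0.063 = 0.0048462, 4/13 · 0.125 = 0.038462; these sum to 0.088892.
Hence P(urn C | data) = (0.028846) / (0.088892) = 0.32451.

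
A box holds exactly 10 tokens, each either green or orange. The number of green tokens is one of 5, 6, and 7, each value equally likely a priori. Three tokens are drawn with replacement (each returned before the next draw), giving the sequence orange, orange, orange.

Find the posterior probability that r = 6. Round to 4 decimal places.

0.2963

Under each hypothesis, the probability of the observed sequence is: P(data | r = 5) = (5/10)(5/10)(5/10) = 1/8; P(data | r = 6) = (4/10)(4/10)(4/10) = 8/125; P(data | r = 7) = (3/10)(3/10)(3/10) = 27/1000.
Weighting by the prior gives 1/3 · 1/8 = 1/24, 1/3 · 8/125 = 8/375, 1/3 · 27/1000 = 9/1000; these sum to 9/125.
By Bayes' rule, P(r = 6 | data) = (8/375) / (9/125) = 8/27.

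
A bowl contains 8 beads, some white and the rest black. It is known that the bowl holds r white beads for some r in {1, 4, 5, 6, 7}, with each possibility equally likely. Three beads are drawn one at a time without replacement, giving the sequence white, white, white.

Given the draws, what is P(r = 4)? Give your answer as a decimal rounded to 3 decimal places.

0.058

Under each hypothesis, the probability of the observed sequence is: P(data | r = 1) = (1/8)(0/7) = 0; P(data | r = 4) = (4/8)(3/7)(2/6) = 1/14; P(data | r = 5) = (5/8)(4/7)(3/6) = 5/28; P(data | r = 6) = (6/8)(5/7)(4/6) = 5/14; P(data | r = 7) = (7/8)(6/7)(5/6) = 5/8.
Weighting by the prior gives 1/5 · 0 = 0, 1/5 · 1/14 = 1/70, 1/5 · 5/28 = 1/28, 1/5 · 5/14 = 1/14, 1/5 · 5/8 = 1/8; with total 69/280.
Therefore the posterior P(r = 4 | data) = (1/70) / (69/280) = 4/69.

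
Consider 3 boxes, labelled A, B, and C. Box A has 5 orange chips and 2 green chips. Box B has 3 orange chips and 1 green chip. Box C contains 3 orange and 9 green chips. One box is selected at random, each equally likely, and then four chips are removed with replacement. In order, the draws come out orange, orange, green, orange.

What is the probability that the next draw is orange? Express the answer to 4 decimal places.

For each hypothesis, P(data | H) works out to: P(data | box A) = (5/7)(5/7)(2/7)(5/7) = 0.10412; P(data | box B) = (3/4)(3/4)(1/4)(3/4) = 0.10547; P(data | box C) = (3/12)(3/12)(9/12)(3/12) = 0.011719.
The prior-weighted likelihoods are 1/3 · 0.10412 = 0.034708, 1/3 · 0.10547 = 0.035156, 1/3 · 0.011719 = 0.0039062; summing to 0.07377.
Dividing through by the total gives posterior P(box A | data) = 0.47048, P(box B | data) = 0.47656, P(box C | data) = 0.052952.
Averaging over the posterior, P(orange next | data) = (5/7)(0.47048) + (3/4)(0.47656) + (1/4)(0.052952) = 0.70672.

0.7067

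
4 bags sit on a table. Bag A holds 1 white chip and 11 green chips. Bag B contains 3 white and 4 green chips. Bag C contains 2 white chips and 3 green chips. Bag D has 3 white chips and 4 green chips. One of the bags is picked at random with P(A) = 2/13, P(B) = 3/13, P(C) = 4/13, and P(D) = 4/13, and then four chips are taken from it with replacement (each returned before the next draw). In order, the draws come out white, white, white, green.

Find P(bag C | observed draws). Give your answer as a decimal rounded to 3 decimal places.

0.327

For each hypothesis, P(data | H) works out to: P(data | bag A) = (1/12)(1/12)(1/12)(11/12) = 0.00053048; P(data | bag B) = (3/7)(3/7)(3/7)(4/7) = 0.044981; P(data | bag C) = (2/5)(2/5)(2/5)(3/5) = 0.0384; P(data | bag D) = (3/7)(3/7)(3/7)(4/7) = 0.044981.
The prior-weighted likelihoods are 2/13 · 0.00053048 = 8.1612e-05, 3/13 · 0.044981 = 0.01038, 4/13 · 0.0384 = 0.011815, 4/13 · 0.044981 = 0.01384; these sum to 0.036118.
Hence P(bag C | data) = (0.011815) / (0.036118) = 0.32714.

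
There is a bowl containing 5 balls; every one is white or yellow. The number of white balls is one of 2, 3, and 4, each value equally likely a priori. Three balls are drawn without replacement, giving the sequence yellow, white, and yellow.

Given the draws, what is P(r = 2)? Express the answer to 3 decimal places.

Compute the likelihood of the observed sequence for each case: P(data | r = 2) = (3/5)(2/4)(2/3) = 1/5; P(data | r = 3) = (2/5)(3/4)(1/3) = 1/10; P(data | r = 4) = (1/5)(4/4)(0/3) = 0.
Weighting by the prior gives 1/3 · 1/5 = 1/15, 1/3 · 1/10 = 1/30, 1/3 · 0 = 0; with total 1/10.
Hence P(r = 2 | data) = (1/15) / (1/10) = 2/3.

0.667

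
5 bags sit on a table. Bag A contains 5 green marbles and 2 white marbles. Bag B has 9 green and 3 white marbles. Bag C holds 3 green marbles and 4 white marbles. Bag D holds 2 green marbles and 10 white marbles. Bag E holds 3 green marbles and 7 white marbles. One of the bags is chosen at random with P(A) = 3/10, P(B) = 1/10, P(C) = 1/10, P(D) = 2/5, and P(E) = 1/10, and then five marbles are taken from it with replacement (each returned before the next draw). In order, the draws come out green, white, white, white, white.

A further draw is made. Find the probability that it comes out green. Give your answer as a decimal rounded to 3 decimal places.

0.235

The likelihood of the observed sequence under each hypothesis: P(data | bag A) = (5/7)(2/7)(2/7)(2/7)(2/7) = 0.0047599; P(data | bag B) = (9/12)(3/12)(3/12)(3/12)(3/12) = 0.0029297; P(data | bag C) = (3/7)(4/7)(4/7)(4/7)(4/7) = 0.045695; P(data | bag D) = (2/12)(10/12)(10/12)(10/12)(10/12) = 0.080376; P(data | bag E) = (3/10)(7/10)(7/10)(7/10)(7/10) = 0.07203.
Weighting by the prior gives 3/10 · 0.0047599 = 0.001428, 1/10 · 0.0029297 = 0.00029297, 1/10 · 0.045695 = 0.0045695, 2/5 · 0.080376 = 0.03215, 1/10 · 0.07203 = 0.007203; these sum to 0.045644.
Dividing through by the total gives posterior P(bag A | data) = 0.031285, P(bag B | data) = 0.0064186, P(bag C | data) = 0.10011, P(bag D | data) = 0.70437, P(bag E | data) = 0.15781.
Averaging over the posterior, P(green next | data) = (5/7)(0.031285) + (3/4)(0.0064186) + (3/7)(0.10011) + (1/6)(0.70437) + (3/10)(0.15781) = 0.2348.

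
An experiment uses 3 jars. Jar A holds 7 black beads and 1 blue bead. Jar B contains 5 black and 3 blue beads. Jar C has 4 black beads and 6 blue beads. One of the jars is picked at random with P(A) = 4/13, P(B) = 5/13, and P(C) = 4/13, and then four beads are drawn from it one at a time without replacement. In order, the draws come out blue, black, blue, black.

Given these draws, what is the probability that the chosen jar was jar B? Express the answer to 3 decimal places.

0.556

The likelihood of the observed sequence under each hypothesis: P(data | jar A) = (1/8)(7/7)(0/6) = 0; P(data | jar B) = (3/8)(5/7)(2/6)(4/5) = 1/14; P(data | jar C) = (6/10)(4/9)(5/8)(3/7) = 1/14.
Weighting by the prior gives 4/13 · 0 = 0, 5/13 · 1/14 = 5/182, 4/13 · 1/14 = 2/91; with total 9/182.
Hence P(jar B | data) = (5/182) / (9/182) = 5/9.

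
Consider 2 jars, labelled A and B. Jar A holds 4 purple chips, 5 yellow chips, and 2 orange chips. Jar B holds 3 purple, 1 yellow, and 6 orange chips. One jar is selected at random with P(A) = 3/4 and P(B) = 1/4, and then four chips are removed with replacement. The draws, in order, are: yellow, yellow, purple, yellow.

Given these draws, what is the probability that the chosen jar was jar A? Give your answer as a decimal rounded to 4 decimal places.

Compute the likelihood of the observed sequence for each case: P(data | jar A) = (5/11)(5/11)(4/11)(5/11) = 0.034151; P(data | jar B) = (1/10)(1/10)(3/10)(1/10) = 0.0003.
Multiplying each by its prior: 3/4 · 0.034151 = 0.025613, 1/4 · 0.0003 = 7.5e-05; summing to 0.025688.
So P(jar A | data) = (0.025613) / (0.025688) = 0.99708.

0.9971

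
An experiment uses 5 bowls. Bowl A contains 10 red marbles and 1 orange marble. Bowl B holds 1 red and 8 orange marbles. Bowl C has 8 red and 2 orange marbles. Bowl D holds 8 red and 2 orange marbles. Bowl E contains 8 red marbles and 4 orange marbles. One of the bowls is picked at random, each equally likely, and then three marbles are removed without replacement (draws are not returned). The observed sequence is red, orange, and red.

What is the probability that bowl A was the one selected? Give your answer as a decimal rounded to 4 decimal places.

0.1590

Compute the likelihood of the observed sequence for each case: P(data | bowl A) = (10/11)(1/10)(9/9) = 0.090909; P(data | bowl B) = (1/9)(8/8)(0/7) = 0; P(data | bowl C) = (8/10)(2/9)(7/8) = 0.15556; P(data | bowl D) = (8/10)(2/9)(7/8) = 0.15556; P(data | bowl E) = (8/12)(4/11)(7/10) = 0.1697.
Multiplying each by its prior: 1/5 · 0.090909 = 0.018182, 1/5 · 0 = 0, 1/5 · 0.15556 = 0.031111, 1/5 · 0.15556 = 0.031111, 1/5 · 0.1697 = 0.033939; summing to 0.11434.
Hence P(bowl A | data) = (0.018182) / (0.11434) = 0.15901.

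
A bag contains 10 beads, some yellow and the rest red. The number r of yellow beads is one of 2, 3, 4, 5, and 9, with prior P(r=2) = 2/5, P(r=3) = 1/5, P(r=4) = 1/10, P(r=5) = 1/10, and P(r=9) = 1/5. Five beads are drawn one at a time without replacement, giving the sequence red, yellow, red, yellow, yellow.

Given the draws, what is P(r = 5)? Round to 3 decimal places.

0.495

For each hypothesis, P(data | H) works out to: P(data | r = 2) = (8/10)(2/9)(7/8)(1/7)(0/6) = 0; P(data | r = 3) = (7/10)(3/9)(6/8)(2/7)(1/6) = 0.0083333; P(data | r = 4) = (6/10)(4/9)(5/8)(3/7)(2/6) = 0.02381; P(data | r = 5) = (5/10)(5/9)(4/8)(4/7)(3/6) = 0.039683; P(data | r = 9) = (1/10)(9/9)(0/8) = 0.
Weighting by the prior gives 2/5 · 0 = 0, 1/5 · 0.0083333 = 0.0016667, 1/10 · 0.02381 = 0.002381, 1/10 · 0.039683 = 0.0039683, 1/5 · 0 = 0; with total 0.0080159.
By Bayes' rule, P(r = 5 | data) = (0.0039683) / (0.0080159) = 0.49505.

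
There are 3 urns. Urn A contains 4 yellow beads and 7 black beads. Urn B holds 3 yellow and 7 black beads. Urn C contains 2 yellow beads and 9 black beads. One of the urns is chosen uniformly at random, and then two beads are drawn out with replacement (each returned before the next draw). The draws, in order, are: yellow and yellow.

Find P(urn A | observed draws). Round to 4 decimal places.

The likelihood of the observed sequence under each hypothesis: P(data | urn A) = (4/11)(4/11) = 0.13223; P(data | urn B) = (3/10)(3/10) = 0.09; P(data | urn C) = (2/11)(2/11) = 0.033058.
Weighting by the prior gives 1/3 · 0.13223 = 0.044077, 1/3 · 0.09 = 0.03, 1/3 · 0.033058 = 0.011019; these sum to 0.085096.
So P(urn A | data) = (0.044077) / (0.085096) = 0.51797.

0.5180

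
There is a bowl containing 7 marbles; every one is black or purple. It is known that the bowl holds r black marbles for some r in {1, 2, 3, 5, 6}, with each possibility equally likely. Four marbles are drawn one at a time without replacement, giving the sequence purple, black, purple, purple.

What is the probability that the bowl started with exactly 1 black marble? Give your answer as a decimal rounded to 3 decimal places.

Under each hypothesis, the probability of the observed sequence is: P(data | r = 1) = (6/7)(1/6)(5/5)(4/4) = 1/7; P(data | r = 2) = (5/7)(2/6)(4/5)(3/4) = 1/7; P(data | r = 3) = (4/7)(3/6)(3/5)(2/4) = 3/35; P(data | r = 5) = (2/7)(5/6)(1/5)(0/4) = 0; P(data | r = 6) = (1/7)(6/6)(0/5) = 0.
Weighting by the prior gives 1/5 · 1/7 = 1/35, 1/5 · 1/7 = 1/35, 1/5 · 3/35 = 3/175, 1/5 · 0 = 0, 1/5 · 0 = 0; summing to 13/175.
So P(r = 1 | data) = (1/35) / (13/175) = 5/13.

0.385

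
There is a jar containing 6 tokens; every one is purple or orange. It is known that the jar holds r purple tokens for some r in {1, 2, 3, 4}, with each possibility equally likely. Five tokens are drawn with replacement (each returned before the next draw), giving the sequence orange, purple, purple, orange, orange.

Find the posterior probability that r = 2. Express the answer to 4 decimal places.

The likelihood of the observed sequence under each hypothesis: P(data | r = 1) = (5/6)(1/6)(1/6)(5/6)(5/6) = 0.016075; P(data | r = 2) = (4/6)(2/6)(2/6)(4/6)(4/6) = 0.032922; P(data | r = 3) = (3/6)(3/6)(3/6)(3/6)(3/6) = 0.03125; P(data | r = 4) = (2/6)(4/6)(4/6)(2/6)(2/6) = 0.016461.
The prior-weighted likelihoods are 1/4 · 0.016075 = 0.0040188, 1/4 · 0.032922 = 0.0082305, 1/4 · 0.03125 = 0.0078125, 1/4 · 0.016461 = 0.0041152; with total 0.024177.
By Bayes' rule, P(r = 2 | data) = (0.0082305) / (0.024177) = 0.34043.

0.3404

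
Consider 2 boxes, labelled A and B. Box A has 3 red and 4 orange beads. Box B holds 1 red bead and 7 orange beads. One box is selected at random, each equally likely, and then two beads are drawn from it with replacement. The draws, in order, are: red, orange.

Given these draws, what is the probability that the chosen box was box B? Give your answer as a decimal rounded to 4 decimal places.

For each hypothesis, P(data | H) works out to: P(data | box A) = (3/7)(4/7) = 0.2449; P(data | box B) = (1/8)(7/8) = 0.10938.
Multiplying each by its prior: 1/2 · 0.2449 = 0.12245, 1/2 · 0.10938 = 0.054688; summing to 0.17714.
So P(box B | data) = (0.054688) / (0.17714) = 0.30873.

0.3087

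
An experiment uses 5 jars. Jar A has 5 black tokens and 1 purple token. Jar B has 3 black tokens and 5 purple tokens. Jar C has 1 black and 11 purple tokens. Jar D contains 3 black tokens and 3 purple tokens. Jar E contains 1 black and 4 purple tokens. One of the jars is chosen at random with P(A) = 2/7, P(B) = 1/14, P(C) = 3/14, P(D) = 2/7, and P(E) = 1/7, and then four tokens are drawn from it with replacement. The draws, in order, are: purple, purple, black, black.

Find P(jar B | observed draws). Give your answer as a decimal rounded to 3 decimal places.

0.122

The likelihood of the observed sequence under each hypothesis: P(data | jar A) = (1/6)(1/6)(5/6)(5/6) = 0.01929; P(data | jar B) = (5/8)(5/8)(3/8)(3/8) = 0.054932; P(data | jar C) = (11/12)(11/12)(1/12)(1/12) = 0.0058353; P(data | jar D) = (3/6)(3/6)(3/6)(3/6) = 0.0625; P(data | jar E) = (4/5)(4/5)(1/5)(1/5) = 0.0256.
Multiplying each by its prior: 2/7 · 0.01929 = 0.0055115, 1/14 · 0.054932 = 0.0039237, 3/14 · 0.0058353 = 0.0012504, 2/7 · 0.0625 = 0.017857, 1/7 · 0.0256 = 0.0036571; these sum to 0.0322.
By Bayes' rule, P(jar B | data) = (0.0039237) / (0.0322) = 0.12185.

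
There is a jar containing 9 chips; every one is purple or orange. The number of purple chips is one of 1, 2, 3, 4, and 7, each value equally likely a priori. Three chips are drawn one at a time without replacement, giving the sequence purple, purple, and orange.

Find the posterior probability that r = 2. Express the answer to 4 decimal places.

0.0722

Under each hypothesis, the probability of the observed sequence is: P(data | r = 1) = (1/9)(0/8) = 0; P(data | r = 2) = (2/9)(1/8)(7/7) = 0.027778; P(data | r = 3) = (3/9)(2/8)(6/7) = 0.071429; P(data | r = 4) = (4/9)(3/8)(5/7) = 0.11905; P(data | r = 7) = (7/9)(6/8)(2/7) = 0.16667.
The prior-weighted likelihoods are 1/5 · 0 = 0, 1/5 · 0.027778 = 0.0055556, 1/5 · 0.071429 = 0.014286, 1/5 · 0.11905 = 0.02381, 1/5 · 0.16667 = 0.033333; these sum to 0.076984.
So P(r = 2 | data) = (0.0055556) / (0.076984) = 0.072165.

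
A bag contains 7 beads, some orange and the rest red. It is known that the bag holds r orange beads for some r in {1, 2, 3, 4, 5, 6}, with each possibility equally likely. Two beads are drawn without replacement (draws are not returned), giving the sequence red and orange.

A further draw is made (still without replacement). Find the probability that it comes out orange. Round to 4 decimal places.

0.5000

Compute the likelihood of the observed sequence for each case: P(data | r = 1) = (6/7)(1/6) = 1/7; P(data | r = 2) = (5/7)(2/6) = 5/21; P(data | r = 3) = (4/7)(3/6) = 2/7; P(data | r = 4) = (3/7)(4/6) = 2/7; P(data | r = 5) = (2/7)(5/6) = 5/21; P(data | r = 6) = (1/7)(6/6) = 1/7.
Weighting by the prior gives 1/6 · 1/7 = 1/42, 1/6 · 5/21 = 5/126, 1/6 · 2/7 = 1/21, 1/6 · 2/7 = 1/21, 1/6 · 5/21 = 5/126, 1/6 · 1/7 = 1/42; with total 2/9.
The posterior is then P(r = 1 | data) = 3/28, P(r = 2 | data) = 5/28, P(r = 3 | data) = 3/14, P(r = 4 | data) = 3/14, P(r = 5 | data) = 5/28, P(r = 6 | data) = 3/28.
The predictive probability is P(orange next | data) = (0)(3/28) + (1/5)(5/28) + (2/5)(3/14) + (3/5)(3/14) + (4/5)(5/28) + (1)(3/28) = 1/2.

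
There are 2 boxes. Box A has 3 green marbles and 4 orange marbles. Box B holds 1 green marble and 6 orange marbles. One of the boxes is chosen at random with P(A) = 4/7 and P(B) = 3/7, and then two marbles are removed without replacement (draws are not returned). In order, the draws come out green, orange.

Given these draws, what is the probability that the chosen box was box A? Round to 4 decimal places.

0.7273

The likelihood of the observed sequence under each hypothesis: P(data | box A) = (3/7)(4/6) = 2/7; P(data | box B) = (1/7)(6/6) = 1/7.
Multiplying each by its prior: 4/7 · 2/7 = 8/49, 3/7 · 1/7 = 3/49; these sum to 11/49.
Hence P(box A | data) = (8/49) / (11/49) = 8/11.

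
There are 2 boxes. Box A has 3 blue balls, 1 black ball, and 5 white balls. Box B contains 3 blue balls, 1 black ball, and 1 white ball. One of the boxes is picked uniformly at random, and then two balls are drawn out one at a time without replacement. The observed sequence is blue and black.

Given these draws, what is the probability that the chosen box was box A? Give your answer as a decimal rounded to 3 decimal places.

0.217

Under each hypothesis, the probability of the observed sequence is: P(data | box A) = (3/9)(1/8) = 1/24; P(data | box B) = (3/5)(1/4) = 3/20.
The prior-weighted likelihoods are 1/2 · 1/24 = 1/48, 1/2 · 3/20 = 3/40; summing to 23/240.
Therefore the posterior P(box A | data) = (1/48) / (23/240) = 5/23.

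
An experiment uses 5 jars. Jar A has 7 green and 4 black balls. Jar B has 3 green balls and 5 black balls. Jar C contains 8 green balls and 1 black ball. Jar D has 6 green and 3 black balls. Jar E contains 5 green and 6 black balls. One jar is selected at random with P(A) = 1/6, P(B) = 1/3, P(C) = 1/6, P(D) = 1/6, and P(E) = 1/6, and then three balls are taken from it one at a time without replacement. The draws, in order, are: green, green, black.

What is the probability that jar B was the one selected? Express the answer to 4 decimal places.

0.2352

For each hypothesis, P(data | H) works out to: P(data | jar A) = (7/11)(6/10)(4/9) = 0.1697; P(data | jar B) = (3/8)(2/7)(5/6) = 0.089286; P(data | jar C) = (8/9)(7/8)(1/7) = 0.11111; P(data | jar D) = (6/9)(5/8)(3/7) = 0.17857; P(data | jar E) = (5/11)(4/10)(6/9) = 0.12121.
Weighting by the prior gives 1/6 · 0.1697 = 0.028283, 1/3 · 0.089286 = 0.029762, 1/6 · 0.11111 = 0.018519, 1/6 · 0.17857 = 0.029762, 1/6 · 0.12121 = 0.020202; these sum to 0.12653.
Hence P(jar B | data) = (0.029762) / (0.12653) = 0.23522.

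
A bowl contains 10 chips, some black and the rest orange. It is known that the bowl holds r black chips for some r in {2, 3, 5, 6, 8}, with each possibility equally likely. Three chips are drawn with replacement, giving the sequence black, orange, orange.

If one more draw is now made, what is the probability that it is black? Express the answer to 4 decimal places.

0.4080

Compute the likelihood of the observed sequence for each case: P(data | r = 2) = (2/10)(8/10)(8/10) = 0.128; P(data | r = 3) = (3/10)(7/10)(7/10) = 0.147; P(data | r = 5) = (5/10)(5/10)(5/10) = 0.125; P(data | r = 6) = (6/10)(4/10)(4/10) = 0.096; P(data | r = 8) = (8/10)(2/10)(2/10) = 0.032.
The prior-weighted likelihoods are 1/5 · 0.128 = 0.0256, 1/5 · 0.147 = 0.0294, 1/5 · 0.125 = 0.025, 1/5 · 0.096 = 0.0192, 1/5 · 0.032 = 0.0064; with total 0.1056.
The posterior is then P(r = 2 | data) = 0.24242, P(r = 3 | data) = 0.27841, P(r = 5 | data) = 0.23674, P(r = 6 | data) = 0.18182, P(r = 8 | data) = 0.060606.
Averaging over the posterior, P(black next | data) = (1/5)(0.24242) + (3/10)(0.27841) + (1/2)(0.23674) + (3/5)(0.18182) + (4/5)(0.060606) = 0.40795.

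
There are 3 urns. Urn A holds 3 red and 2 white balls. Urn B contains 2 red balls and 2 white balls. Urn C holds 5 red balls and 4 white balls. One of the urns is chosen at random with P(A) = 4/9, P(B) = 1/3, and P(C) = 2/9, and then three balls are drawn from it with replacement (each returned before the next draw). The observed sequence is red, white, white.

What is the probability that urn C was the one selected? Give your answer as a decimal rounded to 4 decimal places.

For each hypothesis, P(data | H) works out to: P(data | urn A) = (3/5)(2/5)(2/5) = 0.096; P(data | urn B) = (2/4)(2/4)(2/4) = 0.125; P(data | urn C) = (5/9)(4/9)(4/9) = 0.10974.
Weighting by the prior gives 4/9 · 0.096 = 0.042667, 1/3 · 0.125 = 0.041667, 2/9 · 0.10974 = 0.024387; summing to 0.10872.
Therefore the posterior P(urn C | data) = (0.024387) / (0.10872) = 0.22431.

0.2243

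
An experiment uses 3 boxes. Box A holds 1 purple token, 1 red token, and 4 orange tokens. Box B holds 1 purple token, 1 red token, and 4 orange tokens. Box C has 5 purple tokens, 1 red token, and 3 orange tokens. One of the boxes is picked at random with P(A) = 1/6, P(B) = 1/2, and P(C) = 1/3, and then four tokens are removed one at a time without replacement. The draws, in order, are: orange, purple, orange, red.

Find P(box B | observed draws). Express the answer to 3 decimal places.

Under each hypothesis, the probability of the observed sequence is: P(data | box A) = (4/6)(1/5)(3/4)(1/3) = 0.033333; P(data | box B) = (4/6)(1/5)(3/4)(1/3) = 0.033333; P(data | box C) = (3/9)(5/8)(2/7)(1/6) = 0.0099206.
The prior-weighted likelihoods are 1/6 · 0.033333 = 0.0055556, 1/2 · 0.033333 = 0.016667, 1/3 · 0.0099206 = 0.0033069; summing to 0.025529.
By Bayes' rule, P(box B | data) = (0.016667) / (0.025529) = 0.65285.

0.653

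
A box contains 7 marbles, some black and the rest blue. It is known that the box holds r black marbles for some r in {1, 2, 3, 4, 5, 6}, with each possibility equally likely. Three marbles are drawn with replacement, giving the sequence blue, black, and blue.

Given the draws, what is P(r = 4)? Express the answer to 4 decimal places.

The likelihood of the observed sequence under each hypothesis: P(data | r = 1) = (6/7)(1/7)(6/7) = 0.10496; P(data | r = 2) = (5/7)(2/7)(5/7) = 0.14577; P(data | r = 3) = (4/7)(3/7)(4/7) = 0.13994; P(data | r = 4) = (3/7)(4/7)(3/7) = 0.10496; P(data | r = 5) = (2/7)(5/7)(2/7) = 0.058309; P(data | r = 6) = (1/7)(6/7)(1/7) = 0.017493.
Multiplying each by its prior: 1/6 · 0.10496 = 0.017493, 1/6 · 0.14577 = 0.024295, 1/6 · 0.13994 = 0.023324, 1/6 · 0.10496 = 0.017493, 1/6 · 0.058309 = 0.0097182, 1/6 · 0.017493 = 0.0029155; these sum to 0.095238.
Hence P(r = 4 | data) = (0.017493) / (0.095238) = 0.18367.

0.1837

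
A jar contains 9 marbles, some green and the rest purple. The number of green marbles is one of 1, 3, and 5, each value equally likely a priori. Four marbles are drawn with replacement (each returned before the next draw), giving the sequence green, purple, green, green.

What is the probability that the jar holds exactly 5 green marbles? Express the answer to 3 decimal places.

0.746

The likelihood of the observed sequence under each hypothesis: P(data | r = 1) = (1/9)(8/9)(1/9)(1/9) = 0.0012193; P(data | r = 3) = (3/9)(6/9)(3/9)(3/9) = 0.024691; P(data | r = 5) = (5/9)(4/9)(5/9)(5/9) = 0.076208.
Multiplying each by its prior: 1/3 · 0.0012193 = 0.00040644, 1/3 · 0.024691 = 0.0082305, 1/3 · 0.076208 = 0.025403; these sum to 0.03404.
By Bayes' rule, P(r = 5 | data) = (0.025403) / (0.03404) = 0.74627.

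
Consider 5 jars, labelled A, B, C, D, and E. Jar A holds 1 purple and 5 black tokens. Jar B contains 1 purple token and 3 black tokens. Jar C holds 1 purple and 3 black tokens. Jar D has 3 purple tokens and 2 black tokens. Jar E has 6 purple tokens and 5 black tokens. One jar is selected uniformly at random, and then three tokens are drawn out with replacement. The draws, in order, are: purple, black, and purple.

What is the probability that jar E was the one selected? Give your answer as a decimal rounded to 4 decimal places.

0.3414

The likelihood of the observed sequence under each hypothesis: P(data | jar A) = (1/6)(5/6)(1/6) = 0.023148; P(data | jar B) = (1/4)(3/4)(1/4) = 0.046875; P(data | jar C) = (1/4)(3/4)(1/4) = 0.046875; P(data | jar D) = (3/5)(2/5)(3/5) = 0.144; P(data | jar E) = (6/11)(5/11)(6/11) = 0.13524.
Weighting by the prior gives 1/5 · 0.023148 = 0.0046296, 1/5 · 0.046875 = 0.009375, 1/5 · 0.046875 = 0.009375, 1/5 · 0.144 = 0.0288, 1/5 · 0.13524 = 0.027047; summing to 0.079227.
So P(jar E | data) = (0.027047) / (0.079227) = 0.34139.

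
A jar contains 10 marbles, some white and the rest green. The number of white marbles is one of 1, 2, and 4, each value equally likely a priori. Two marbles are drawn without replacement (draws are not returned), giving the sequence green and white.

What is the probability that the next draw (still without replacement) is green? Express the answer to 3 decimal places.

0.776

For each hypothesis, P(data | H) works out to: P(data | r = 1) = (9/10)(1/9) = 1/10; P(data | r = 2) = (8/10)(2/9) = 8/45; P(data | r = 4) = (6/10)(4/9) = 4/15.
The prior-weighted likelihoods are 1/3 · 1/10 = 1/30, 1/3 · 8/45 = 8/135, 1/3 · 4/15 = 4/45; summing to 49/270.
The posterior is then P(r = 1 | data) = 9/49, P(r = 2 | data) = 16/49, P(r = 4 | data) = 24/49.
The predictive probability is P(green next | data) = (1)(9/49) + (7/8)(16/49) + (5/8)(24/49) = 38/49.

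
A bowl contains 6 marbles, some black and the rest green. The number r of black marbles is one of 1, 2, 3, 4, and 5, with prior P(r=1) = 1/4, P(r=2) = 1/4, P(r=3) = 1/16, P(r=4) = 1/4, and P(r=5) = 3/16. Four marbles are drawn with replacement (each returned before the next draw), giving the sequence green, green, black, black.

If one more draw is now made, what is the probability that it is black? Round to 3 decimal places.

0.489

For each hypothesis, P(data | H) works out to: P(data | r = 1) = (5/6)(5/6)(1/6)(1/6) = 0.01929; P(data | r = 2) = (4/6)(4/6)(2/6)(2/6) = 0.049383; P(data | r = 3) = (3/6)(3/6)(3/6)(3/6) = 0.0625; P(data | r = 4) = (2/6)(2/6)(4/6)(4/6) = 0.049383; P(data | r = 5) = (1/6)(1/6)(5/6)(5/6) = 0.01929.
The prior-weighted likelihoods are 1/4 · 0.01929 = 0.0048225, 1/4 · 0.049383 = 0.012346, 1/16 · 0.0625 = 0.0039062, 1/4 · 0.049383 = 0.012346, 3/16 · 0.01929 = 0.0036169; these sum to 0.037037.
Normalising, the posterior is P(r = 1 | data) = 0.13021, P(r = 2 | data) = 0.33333, P(r = 3 | data) = 0.10547, P(r = 4 | data) = 0.33333, P(r = 5 | data) = 0.097656.
Averaging over the posterior, P(black next | data) = (1/6)(0.13021) + (1/3)(0.33333) + (1/2)(0.10547) + (2/3)(0.33333) + (5/6)(0.097656) = 0.48915.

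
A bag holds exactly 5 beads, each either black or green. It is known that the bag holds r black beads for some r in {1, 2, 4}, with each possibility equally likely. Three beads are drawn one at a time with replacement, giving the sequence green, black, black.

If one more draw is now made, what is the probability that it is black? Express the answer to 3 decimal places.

For each hypothesis, P(data | H) works out to: P(data | r = 1) = (4/5)(1/5)(1/5) = 4/125; P(data | r = 2) = (3/5)(2/5)(2/5) = 12/125; P(data | r = 4) = (1/5)(4/5)(4/5) = 16/125.
Weighting by the prior gives 1/3 · 4/125 = 4/375, 1/3 · 12/125 = 4/125, 1/3 · 16/125 = 16/375; summing to 32/375.
Dividing through by the total gives posterior P(r = 1 | data) = 1/8, P(r = 2 | data) = 3/8, P(r = 4 | data) = 1/2.
So P(black next | data) = Σ P(black next | H) P(H | data) = (1/5)(1/8) + (2/5)(3/8) + (4/5)(1/2) = 23/40.

0.575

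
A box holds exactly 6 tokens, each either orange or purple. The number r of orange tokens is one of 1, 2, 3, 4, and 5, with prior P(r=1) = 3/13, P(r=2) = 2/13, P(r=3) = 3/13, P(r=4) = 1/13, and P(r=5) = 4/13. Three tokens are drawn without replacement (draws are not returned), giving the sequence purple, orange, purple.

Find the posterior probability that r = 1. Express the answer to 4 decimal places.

0.3529

For each hypothesis, P(data | H) works out to: P(data | r = 1) = (5/6)(1/5)(4/4) = 1/6; P(data | r = 2) = (4/6)(2/5)(3/4) = 1/5; P(data | r = 3) = (3/6)(3/5)(2/4) = 3/20; P(data | r = 4) = (2/6)(4/5)(1/4) = 1/15; P(data | r = 5) = (1/6)(5/5)(0/4) = 0.
Weighting by the prior gives 3/13 · 1/6 = 1/26, 2/13 · 1/5 = 2/65, 3/13 · 3/20 = 9/260, 1/13 · 1/15 = 1/195, 4/13 · 0 = 0; summing to 17/156.
By Bayes' rule, P(r = 1 | data) = (1/26) / (17/156) = 6/17.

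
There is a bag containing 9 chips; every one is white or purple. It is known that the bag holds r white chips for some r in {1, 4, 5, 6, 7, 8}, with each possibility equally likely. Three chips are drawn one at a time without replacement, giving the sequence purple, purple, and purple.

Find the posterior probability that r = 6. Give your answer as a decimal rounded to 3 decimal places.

0.014

The likelihood of the observed sequence under each hypothesis: P(data | r = 1) = (8/9)(7/8)(6/7) = 2/3; P(data | r = 4) = (5/9)(4/8)(3/7) = 5/42; P(data | r = 5) = (4/9)(3/8)(2/7) = 1/21; P(data | r = 6) = (3/9)(2/8)(1/7) = 1/84; P(data | r = 7) = (2/9)(1/8)(0/7) = 0; P(data | r = 8) = (1/9)(0/8) = 0.
Weighting by the prior gives 1/6 · 2/3 = 1/9, 1/6 · 5/42 = 5/252, 1/6 · 1/21 = 1/126, 1/6 · 1/84 = 1/504, 1/6 · 0 = 0, 1/6 · 0 = 0; these sum to 71/504.
Hence P(r = 6 | data) = (1/504) / (71/504) = 1/71.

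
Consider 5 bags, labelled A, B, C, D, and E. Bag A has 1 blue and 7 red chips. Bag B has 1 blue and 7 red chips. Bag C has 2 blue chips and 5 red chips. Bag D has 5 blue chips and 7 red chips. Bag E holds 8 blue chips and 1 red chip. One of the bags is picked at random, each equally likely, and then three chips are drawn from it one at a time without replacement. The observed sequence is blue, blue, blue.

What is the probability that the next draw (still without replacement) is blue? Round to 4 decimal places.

0.7943

Under each hypothesis, the probability of the observed sequence is: P(data | bag A) = (1/8)(0/7) = 0; P(data | bag B) = (1/8)(0/7) = 0; P(data | bag C) = (2/7)(1/6)(0/5) = 0; P(data | bag D) = (5/12)(4/11)(3/10) = 1/22; P(data | bag E) = (8/9)(7/8)(6/7) = 2/3.
Weighting by the prior gives 1/5 · 0 = 0, 1/5 · 0 = 0, 1/5 · 0 = 0, 1/5 · 1/22 = 1/110, 1/5 · 2/3 = 2/15; summing to 47/330.
Normalising, the posterior is P(bag A | data) = 0, P(bag B | data) = 0, P(bag C | data) = 0, P(bag D | data) = 3/47, P(bag E | data) = 44/47.
The predictive probability is P(blue next | data) = (2/9)(3/47) + (5/6)(44/47) = 112/141.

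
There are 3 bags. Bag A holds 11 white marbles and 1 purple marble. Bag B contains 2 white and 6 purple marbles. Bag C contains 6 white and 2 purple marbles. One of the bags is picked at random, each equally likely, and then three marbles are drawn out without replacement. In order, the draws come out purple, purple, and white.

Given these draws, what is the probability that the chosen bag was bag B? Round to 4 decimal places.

The likelihood of the observed sequence under each hypothesis: P(data | bag A) = (1/12)(0/11) = 0; P(data | bag B) = (6/8)(5/7)(2/6) = 5/28; P(data | bag C) = (2/8)(1/7)(6/6) = 1/28.
The prior-weighted likelihoods are 1/3 · 0 = 0, 1/3 · 5/28 = 5/84, 1/3 · 1/28 = 1/84; with total 1/14.
So P(bag B | data) = (5/84) / (1/14) = 5/6.

0.8333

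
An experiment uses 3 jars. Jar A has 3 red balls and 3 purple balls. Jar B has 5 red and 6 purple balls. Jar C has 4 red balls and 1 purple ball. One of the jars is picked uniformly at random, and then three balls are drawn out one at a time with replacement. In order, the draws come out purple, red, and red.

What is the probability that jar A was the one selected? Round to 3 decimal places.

Under each hypothesis, the probability of the observed sequence is: P(data | jar A) = (3/6)(3/6)(3/6) = 0.125; P(data | jar B) = (6/11)(5/11)(5/11) = 0.1127; P(data | jar C) = (1/5)(4/5)(4/5) = 0.128.
The prior-weighted likelihoods are 1/3 · 0.125 = 0.041667, 1/3 · 0.1127 = 0.037566, 1/3 · 0.128 = 0.042667; summing to 0.1219.
Therefore the posterior P(jar A | data) = (0.041667) / (0.1219) = 0.34181.

0.342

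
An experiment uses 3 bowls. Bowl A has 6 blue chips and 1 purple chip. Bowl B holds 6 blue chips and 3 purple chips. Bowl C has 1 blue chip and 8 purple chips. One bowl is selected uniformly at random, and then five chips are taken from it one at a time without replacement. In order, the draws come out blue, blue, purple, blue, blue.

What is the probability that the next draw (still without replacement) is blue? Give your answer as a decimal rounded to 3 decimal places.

0.833

The likelihood of the observed sequence under each hypothesis: P(data | bowl A) = (6/7)(5/6)(1/5)(4/4)(3/3) = 1/7; P(data | bowl B) = (6/9)(5/8)(3/7)(4/6)(3/5) = 1/14; P(data | bowl C) = (1/9)(0/8) = 0.
Multiplying each by its prior: 1/3 · 1/7 = 1/21, 1/3 · 1/14 = 1/42, 1/3 · 0 = 0; these sum to 1/14.
Dividing through by the total gives posterior P(bowl A | data) = 2/3, P(bowl B | data) = 1/3, P(bowl C | data) = 0.
The predictive probability is P(blue next | data) = (1)(2/3) + (1/2)(1/3) = 5/6.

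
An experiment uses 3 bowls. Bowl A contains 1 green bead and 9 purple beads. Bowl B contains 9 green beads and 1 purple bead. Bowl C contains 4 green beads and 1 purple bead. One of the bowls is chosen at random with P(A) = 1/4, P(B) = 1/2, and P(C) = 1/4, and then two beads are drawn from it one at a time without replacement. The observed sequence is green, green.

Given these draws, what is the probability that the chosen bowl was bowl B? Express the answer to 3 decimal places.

0.727

For each hypothesis, P(data | H) works out to: P(data | bowl A) = (1/10)(0/9) = 0; P(data | bowl B) = (9/10)(8/9) = 4/5; P(data | bowl C) = (4/5)(3/4) = 3/5.
Multiplying each by its prior: 1/4 · 0 = 0, 1/2 · 4/5 = 2/5, 1/4 · 3/5 = 3/20; these sum to 11/20.
Therefore the posterior P(bowl B | data) = (2/5) / (11/20) = 8/11.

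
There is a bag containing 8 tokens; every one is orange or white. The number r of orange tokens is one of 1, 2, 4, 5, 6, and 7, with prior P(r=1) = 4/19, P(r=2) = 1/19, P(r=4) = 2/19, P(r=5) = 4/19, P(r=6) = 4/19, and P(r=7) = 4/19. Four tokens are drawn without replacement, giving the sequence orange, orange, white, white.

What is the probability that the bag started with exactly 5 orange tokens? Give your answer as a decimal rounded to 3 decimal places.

0.449

Under each hypothesis, the probability of the observed sequence is: P(data | r = 1) = (1/8)(0/7) = 0; P(data | r = 2) = (2/8)(1/7)(6/6)(5/5) = 0.035714; P(data | r = 4) = (4/8)(3/7)(4/6)(3/5) = 0.085714; P(data | r = 5) = (5/8)(4/7)(3/6)(2/5) = 0.071429; P(data | r = 6) = (6/8)(5/7)(2/6)(1/5) = 0.035714; P(data | r = 7) = (7/8)(6/7)(1/6)(0/5) = 0.
Multiplying each by its prior: 4/19 · 0 = 0, 1/19 · 0.035714 = 0.0018797, 2/19 · 0.085714 = 0.0090226, 4/19 · 0.071429 = 0.015038, 4/19 · 0.035714 = 0.0075188, 4/19 · 0 = 0; with total 0.033459.
So P(r = 5 | data) = (0.015038) / (0.033459) = 0.44944.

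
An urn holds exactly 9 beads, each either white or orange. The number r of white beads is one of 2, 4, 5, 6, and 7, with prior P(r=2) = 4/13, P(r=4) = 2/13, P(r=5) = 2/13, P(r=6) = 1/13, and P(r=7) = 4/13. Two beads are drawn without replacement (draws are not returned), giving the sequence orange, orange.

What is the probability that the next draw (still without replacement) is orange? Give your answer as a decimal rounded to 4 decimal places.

Compute the likelihood of the observed sequence for each case: P(data | r = 2) = (7/9)(6/8) = 7/12; P(data | r = 4) = (5/9)(4/8) = 5/18; P(data | r = 5) = (4/9)(3/8) = 1/6; P(data | r = 6) = (3/9)(2/8) = 1/12; P(data | r = 7) = (2/9)(1/8) = 1/36.
Weighting by the prior gives 4/13 · 7/12 = 7/39, 2/13 · 5/18 = 5/117, 2/13 · 1/6 = 1/39, 1/13 · 1/12 = 1/156, 4/13 · 1/36 = 1/117; summing to 41/156.
The posterior is then P(r = 2 | data) = 28/41, P(r = 4 | data) = 20/123, P(r = 5 | data) = 4/41, P(r = 6 | data) = 1/41, P(r = 7 | data) = 4/123.
So P(orange next | data) = Σ P(orange next | H) P(H | data) = (5/7)(28/41) + (3/7)(20/123) + (2/7)(4/41) + (1/7)(1/41) + (0)(4/123) = 169/287.

0.5889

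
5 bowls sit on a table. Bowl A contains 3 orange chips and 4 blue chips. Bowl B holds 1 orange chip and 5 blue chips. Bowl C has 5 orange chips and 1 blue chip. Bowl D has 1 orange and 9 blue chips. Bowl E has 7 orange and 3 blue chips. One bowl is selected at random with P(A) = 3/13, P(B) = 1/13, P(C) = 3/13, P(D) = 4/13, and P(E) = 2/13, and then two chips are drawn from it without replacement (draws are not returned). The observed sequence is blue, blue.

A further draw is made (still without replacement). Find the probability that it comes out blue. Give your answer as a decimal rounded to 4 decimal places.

The likelihood of the observed sequence under each hypothesis: P(data | bowl A) = (4/7)(3/6) = 2/7; P(data | bowl B) = (5/6)(4/5) = 2/3; P(data | bowl C) = (1/6)(0/5) = 0; P(data | bowl D) = (9/10)(8/9) = 4/5; P(data | bowl E) = (3/10)(2/9) = 1/15.
Weighting by the prior gives 3/13 · 2/7 = 6/91, 1/13 · 2/3 = 2/39, 3/13 · 0 = 0, 4/13 · 4/5 = 16/65, 2/13 · 1/15 = 2/195; summing to 34/91.
The posterior is then P(bowl A | data) = 0.17647, P(bowl B | data) = 0.13725, P(bowl C | data) = 0, P(bowl D | data) = 0.65882, P(bowl E | data) = 0.027451.
The predictive probability is P(blue next | data) = (2/5)(0.17647) + (3/4)(0.13725) + (7/8)(0.65882) + (1/8)(0.027451) = 0.75343.

0.7534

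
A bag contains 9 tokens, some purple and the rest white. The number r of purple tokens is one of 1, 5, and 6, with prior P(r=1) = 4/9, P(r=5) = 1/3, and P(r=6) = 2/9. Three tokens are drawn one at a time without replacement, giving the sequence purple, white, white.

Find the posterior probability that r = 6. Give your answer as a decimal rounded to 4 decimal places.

For each hypothesis, P(data | H) works out to: P(data | r = 1) = (1/9)(8/8)(7/7) = 1/9; P(data | r = 5) = (5/9)(4/8)(3/7) = 5/42; P(data | r = 6) = (6/9)(3/8)(2/7) = 1/14.
The prior-weighted likelihoods are 4/9 · 1/9 = 4/81, 1/3 · 5/42 = 5/126, 2/9 · 1/14 = 1/63; these sum to 17/162.
So P(r = 6 | data) = (1/63) / (17/162) = 18/119.

0.1513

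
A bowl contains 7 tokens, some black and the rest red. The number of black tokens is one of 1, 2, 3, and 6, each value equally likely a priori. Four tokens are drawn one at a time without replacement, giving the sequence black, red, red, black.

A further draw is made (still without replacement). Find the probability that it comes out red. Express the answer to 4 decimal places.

Under each hypothesis, the probability of the observed sequence is: P(data | r = 1) = (1/7)(6/6)(5/5)(0/4) = 0; P(data | r = 2) = (2/7)(5/6)(4/5)(1/4) = 1/21; P(data | r = 3) = (3/7)(4/6)(3/5)(2/4) = 3/35; P(data | r = 6) = (6/7)(1/6)(0/5) = 0.
Weighting by the prior gives 1/4 · 0 = 0, 1/4 · 1/21 = 1/84, 1/4 · 3/35 = 3/140, 1/4 · 0 = 0; summing to 1/30.
The posterior is then P(r = 1 | data) = 0, P(r = 2 | data) = 5/14, P(r = 3 | data) = 9/14, P(r = 6 | data) = 0.
The predictive probability is P(red next | data) = (1)(5/14) + (2/3)(9/14) = 11/14.

0.7857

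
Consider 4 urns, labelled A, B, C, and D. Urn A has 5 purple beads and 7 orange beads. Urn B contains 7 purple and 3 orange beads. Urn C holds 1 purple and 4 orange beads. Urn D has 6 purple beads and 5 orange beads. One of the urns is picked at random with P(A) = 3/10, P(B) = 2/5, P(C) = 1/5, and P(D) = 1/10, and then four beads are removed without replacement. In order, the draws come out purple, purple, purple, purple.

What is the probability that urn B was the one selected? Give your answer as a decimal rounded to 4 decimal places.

Under each hypothesis, the probability of the observed sequence is: P(data | urn A) = (5/12)(4/11)(3/10)(2/9) = 1/99; P(data | urn B) = (7/10)(6/9)(5/8)(4/7) = 1/6; P(data | urn C) = (1/5)(0/4) = 0; P(data | urn D) = (6/11)(5/10)(4/9)(3/8) = 1/22.
Weighting by the prior gives 3/10 · 1/99 = 1/330, 2/5 · 1/6 = 1/15, 1/5 · 0 = 0, 1/10 · 1/22 = 1/220; with total 49/660.
So P(urn B | data) = (1/15) / (49/660) = 44/49.

0.8980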